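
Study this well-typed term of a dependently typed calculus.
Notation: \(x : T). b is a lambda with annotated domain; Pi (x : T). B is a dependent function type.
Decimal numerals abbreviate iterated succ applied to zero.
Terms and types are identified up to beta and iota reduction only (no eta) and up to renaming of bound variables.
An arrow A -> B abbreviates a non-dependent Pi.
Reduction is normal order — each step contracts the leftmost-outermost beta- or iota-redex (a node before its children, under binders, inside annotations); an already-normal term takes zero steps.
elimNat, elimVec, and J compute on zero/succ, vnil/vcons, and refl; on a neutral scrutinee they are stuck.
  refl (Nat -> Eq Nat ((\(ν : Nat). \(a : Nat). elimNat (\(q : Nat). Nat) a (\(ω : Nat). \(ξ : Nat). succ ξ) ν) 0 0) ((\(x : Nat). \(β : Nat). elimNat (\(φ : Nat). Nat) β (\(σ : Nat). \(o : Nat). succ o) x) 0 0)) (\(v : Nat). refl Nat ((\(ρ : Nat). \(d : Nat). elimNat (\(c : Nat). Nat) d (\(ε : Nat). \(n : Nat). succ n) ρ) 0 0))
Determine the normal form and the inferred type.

reduced normal form:
  refl (Nat -> Eq Nat 0 0) (\(ν : Nat). refl Nat 0)
inferred type:
  Eq (Nat -> Eq Nat 0 0) (\(ν : Nat). refl Nat 0) (\(a : Nat). refl Nat 0)
observation: the term reaches its normal form after 9 normal-order steps.


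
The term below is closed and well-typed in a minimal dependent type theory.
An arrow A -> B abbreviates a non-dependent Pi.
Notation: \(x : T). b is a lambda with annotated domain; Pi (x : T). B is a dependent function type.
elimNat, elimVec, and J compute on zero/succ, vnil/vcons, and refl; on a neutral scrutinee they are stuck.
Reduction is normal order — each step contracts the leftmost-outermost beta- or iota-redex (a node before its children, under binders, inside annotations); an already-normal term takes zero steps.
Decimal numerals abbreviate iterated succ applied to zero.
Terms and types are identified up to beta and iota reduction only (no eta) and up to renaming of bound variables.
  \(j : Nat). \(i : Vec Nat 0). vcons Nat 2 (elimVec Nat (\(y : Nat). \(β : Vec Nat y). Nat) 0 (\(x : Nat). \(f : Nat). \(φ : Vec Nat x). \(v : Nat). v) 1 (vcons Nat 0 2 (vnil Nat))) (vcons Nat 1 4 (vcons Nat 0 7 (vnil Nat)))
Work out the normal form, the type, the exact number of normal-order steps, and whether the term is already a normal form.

resulting normal form:
  \(j : Nat). \(i : Vec Nat 0). vcons Nat 2 0 (vcons Nat 1 4 (vcons Nat 0 7 (vnil Nat)))
the term's type:
  Nat -> Vec Nat 0 -> Vec Nat 3
steps to reach normal form (normal order): 6
term was already normal: no
first redex: an elimVec iota-redex


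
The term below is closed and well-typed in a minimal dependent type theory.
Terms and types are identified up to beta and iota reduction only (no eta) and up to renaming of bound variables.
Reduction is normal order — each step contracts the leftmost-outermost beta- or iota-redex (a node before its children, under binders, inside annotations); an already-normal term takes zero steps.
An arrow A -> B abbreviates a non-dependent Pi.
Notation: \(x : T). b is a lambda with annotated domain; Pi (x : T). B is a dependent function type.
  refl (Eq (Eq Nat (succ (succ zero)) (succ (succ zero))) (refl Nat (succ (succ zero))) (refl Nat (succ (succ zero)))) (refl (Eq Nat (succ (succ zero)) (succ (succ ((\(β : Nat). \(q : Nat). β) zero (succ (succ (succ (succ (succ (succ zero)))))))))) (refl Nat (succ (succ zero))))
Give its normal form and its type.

normal form:
  refl (Eq (Eq Nat (succ (succ zero)) (succ (succ zero))) (refl Nat (succ (succ zero))) (refl Nat (succ (succ zero)))) (refl (Eq Nat (succ (succ zero)) (succ (succ zero))) (refl Nat (succ (succ zero))))
type:
  Eq (Eq (Eq Nat (succ (succ zero)) (succ (succ zero))) (refl Nat (succ (succ zero))) (refl Nat (succ (succ zero)))) (refl (Eq Nat (succ (succ zero)) (succ (succ zero))) (refl Nat (succ (succ zero)))) (refl (Eq Nat (succ (succ zero)) (succ (succ zero))) (refl Nat (succ (succ zero))))
observation: the first redex contracted is a beta-redex; the normal form is reached in 2 normal-order steps.


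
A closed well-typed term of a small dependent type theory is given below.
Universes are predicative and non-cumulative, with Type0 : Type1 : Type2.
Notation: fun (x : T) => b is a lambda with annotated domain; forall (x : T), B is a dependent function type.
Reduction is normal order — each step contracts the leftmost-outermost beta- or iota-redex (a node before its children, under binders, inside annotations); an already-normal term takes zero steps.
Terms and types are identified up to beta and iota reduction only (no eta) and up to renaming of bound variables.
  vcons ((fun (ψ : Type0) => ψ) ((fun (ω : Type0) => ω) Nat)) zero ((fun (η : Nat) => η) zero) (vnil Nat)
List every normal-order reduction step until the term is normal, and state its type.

normal-order reduction:
  vcons ((fun (ψ : Type0) => ψ) ((fun (ω : Type0) => ω) Nat)) zero ((fun (η : Nat) => η) zero) (vnil Nat)
  ~> vcons ((fun (ψ : Type0) => ψ) Nat) zero ((fun (ω : Nat) => ω) zero) (vnil Nat)
  ~> vcons Nat zero ((fun (ψ : Nat) => ψ) zero) (vnil Nat)
  ~> vcons Nat zero zero (vnil Nat)
the term's type:
  Vec Nat (succ zero)


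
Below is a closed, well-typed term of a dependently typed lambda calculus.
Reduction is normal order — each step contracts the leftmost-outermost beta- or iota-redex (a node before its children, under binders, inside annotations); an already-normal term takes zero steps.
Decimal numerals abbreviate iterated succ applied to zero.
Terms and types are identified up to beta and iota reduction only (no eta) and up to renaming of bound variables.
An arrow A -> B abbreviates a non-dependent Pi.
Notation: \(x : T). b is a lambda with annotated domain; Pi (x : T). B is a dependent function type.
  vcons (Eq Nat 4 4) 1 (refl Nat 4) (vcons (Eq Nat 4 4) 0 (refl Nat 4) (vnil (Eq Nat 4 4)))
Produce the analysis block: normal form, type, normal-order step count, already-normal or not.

normal form:
  vcons (Eq Nat 4 4) 1 (refl Nat 4) (vcons (Eq Nat 4 4) 0 (refl Nat 4) (vnil (Eq Nat 4 4)))
inferred type:
  Vec (Eq Nat 4 4) 2
steps to reach normal form (normal order): 0
already normal: yes


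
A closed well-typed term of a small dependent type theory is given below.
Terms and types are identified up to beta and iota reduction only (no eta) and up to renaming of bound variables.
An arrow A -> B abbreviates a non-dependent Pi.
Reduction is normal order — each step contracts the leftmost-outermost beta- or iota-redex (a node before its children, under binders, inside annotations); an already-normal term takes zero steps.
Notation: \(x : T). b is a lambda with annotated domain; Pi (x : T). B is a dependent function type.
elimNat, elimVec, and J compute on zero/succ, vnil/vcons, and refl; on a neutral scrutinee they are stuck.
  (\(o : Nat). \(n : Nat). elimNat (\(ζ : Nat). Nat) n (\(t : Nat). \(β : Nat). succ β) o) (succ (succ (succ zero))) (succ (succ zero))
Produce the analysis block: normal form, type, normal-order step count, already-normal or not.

normal form:
  succ (succ (succ (succ (succ zero))))
the term's type:
  Nat
normal-order step count: 12
started in normal form: no
first contracted redex: a beta-redex


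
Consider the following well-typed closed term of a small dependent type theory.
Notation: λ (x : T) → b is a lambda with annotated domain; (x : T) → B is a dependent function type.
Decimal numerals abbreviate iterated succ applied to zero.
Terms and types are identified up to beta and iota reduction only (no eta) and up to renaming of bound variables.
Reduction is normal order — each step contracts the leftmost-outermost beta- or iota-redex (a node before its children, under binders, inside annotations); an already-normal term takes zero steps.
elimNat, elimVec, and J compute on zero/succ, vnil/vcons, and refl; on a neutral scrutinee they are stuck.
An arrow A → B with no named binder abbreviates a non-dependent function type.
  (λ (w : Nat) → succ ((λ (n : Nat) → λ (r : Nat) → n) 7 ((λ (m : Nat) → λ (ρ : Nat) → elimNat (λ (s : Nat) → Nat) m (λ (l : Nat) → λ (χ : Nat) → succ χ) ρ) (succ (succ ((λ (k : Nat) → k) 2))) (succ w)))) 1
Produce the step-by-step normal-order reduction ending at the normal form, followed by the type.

normal-order reduction:
  (λ (w : Nat) → succ ((λ (n : Nat) → λ (r : Nat) → n) 7 ((λ (m : Nat) → λ (ρ : Nat) → elimNat (λ (s : Nat) → Nat) m (λ (l : Nat) → λ (χ : Nat) → succ χ) ρ) (succ (succ ((λ (k : Nat) → k) 2))) (succ w)))) 1
  ~> succ ((λ (w : Nat) → λ (n : Nat) → w) 7 ((λ (r : Nat) → λ (m : Nat) → elimNat (λ (ρ : Nat) → Nat) r (λ (s : Nat) → λ (l : Nat) → succ l) m) (succ (succ ((λ (χ : Nat) → χ) 2))) 2))
  ~> succ ((λ (w : Nat) → 7) ((λ (n : Nat) → λ (r : Nat) → elimNat (λ (m : Nat) → Nat) n (λ (ρ : Nat) → λ (s : Nat) → succ s) r) (succ (succ ((λ (l : Nat) → l) 2))) 2))
  ~> 8
the term's type:
  Nat


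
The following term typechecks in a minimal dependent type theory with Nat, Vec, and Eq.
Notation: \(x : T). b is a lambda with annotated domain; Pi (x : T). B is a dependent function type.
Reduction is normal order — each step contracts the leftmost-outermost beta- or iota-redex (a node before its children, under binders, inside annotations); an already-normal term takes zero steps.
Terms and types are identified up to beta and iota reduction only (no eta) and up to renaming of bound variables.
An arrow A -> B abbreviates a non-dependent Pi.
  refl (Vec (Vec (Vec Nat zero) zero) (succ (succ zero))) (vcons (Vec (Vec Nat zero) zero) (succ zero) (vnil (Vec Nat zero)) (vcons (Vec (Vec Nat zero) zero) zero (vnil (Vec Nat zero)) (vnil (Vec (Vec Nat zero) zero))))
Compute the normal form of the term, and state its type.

normal form:
  refl (Vec (Vec (Vec Nat zero) zero) (succ (succ zero))) (vcons (Vec (Vec Nat zero) zero) (succ zero) (vnil (Vec Nat zero)) (vcons (Vec (Vec Nat zero) zero) zero (vnil (Vec Nat zero)) (vnil (Vec (Vec Nat zero) zero))))
the term's type:
  Eq (Vec (Vec (Vec Nat zero) zero) (succ (succ zero))) (vcons (Vec (Vec Nat zero) zero) (succ zero) (vnil (Vec Nat zero)) (vcons (Vec (Vec Nat zero) zero) zero (vnil (Vec Nat zero)) (vnil (Vec (Vec Nat zero) zero)))) (vcons (Vec (Vec Nat zero) zero) (succ zero) (vnil (Vec Nat zero)) (vcons (Vec (Vec Nat zero) zero) zero (vnil (Vec Nat zero)) (vnil (Vec (Vec Nat zero) zero))))
observation: the term is already in normal form.


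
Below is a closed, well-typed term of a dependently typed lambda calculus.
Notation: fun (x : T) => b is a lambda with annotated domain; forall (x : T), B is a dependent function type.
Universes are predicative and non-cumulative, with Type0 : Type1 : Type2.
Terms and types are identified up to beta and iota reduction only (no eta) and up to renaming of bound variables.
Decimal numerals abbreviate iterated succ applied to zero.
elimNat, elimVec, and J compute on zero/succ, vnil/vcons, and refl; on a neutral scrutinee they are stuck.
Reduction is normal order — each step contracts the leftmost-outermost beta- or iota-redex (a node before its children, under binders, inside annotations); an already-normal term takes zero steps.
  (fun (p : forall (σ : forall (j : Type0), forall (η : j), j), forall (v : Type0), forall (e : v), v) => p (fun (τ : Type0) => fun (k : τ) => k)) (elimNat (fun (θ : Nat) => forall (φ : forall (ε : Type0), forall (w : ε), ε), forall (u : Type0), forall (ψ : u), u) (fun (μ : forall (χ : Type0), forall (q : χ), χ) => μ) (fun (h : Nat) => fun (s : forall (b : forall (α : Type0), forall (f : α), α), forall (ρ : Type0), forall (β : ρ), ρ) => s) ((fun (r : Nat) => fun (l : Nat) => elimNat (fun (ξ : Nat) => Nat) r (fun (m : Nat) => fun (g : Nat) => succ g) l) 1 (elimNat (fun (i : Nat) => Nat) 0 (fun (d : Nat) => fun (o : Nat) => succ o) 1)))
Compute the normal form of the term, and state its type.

resulting normal form:
  fun (p : Type0) => fun (σ : p) => σ
the term's type:
  forall (p : Type0), forall (σ : p), p
observation: normalization takes exactly 19 steps under the normal-order strategy.


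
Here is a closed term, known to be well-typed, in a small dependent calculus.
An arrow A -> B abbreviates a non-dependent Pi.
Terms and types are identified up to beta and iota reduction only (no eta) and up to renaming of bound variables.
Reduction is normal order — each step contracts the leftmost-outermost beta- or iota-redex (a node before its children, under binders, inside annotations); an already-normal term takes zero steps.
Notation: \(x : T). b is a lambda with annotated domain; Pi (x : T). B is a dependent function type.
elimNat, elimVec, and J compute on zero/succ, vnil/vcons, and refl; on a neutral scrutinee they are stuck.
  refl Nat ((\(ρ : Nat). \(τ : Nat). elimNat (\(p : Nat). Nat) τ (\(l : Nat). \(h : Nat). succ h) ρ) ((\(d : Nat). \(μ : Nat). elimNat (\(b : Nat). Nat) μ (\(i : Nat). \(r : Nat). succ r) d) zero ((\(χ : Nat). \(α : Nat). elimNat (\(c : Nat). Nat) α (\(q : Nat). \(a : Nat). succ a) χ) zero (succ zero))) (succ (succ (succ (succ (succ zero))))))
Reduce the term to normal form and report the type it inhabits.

normal form:
  refl Nat (succ (succ (succ (succ (succ (succ zero))))))
type:
  Eq Nat (succ (succ (succ (succ (succ (succ zero)))))) (succ (succ (succ (succ (succ (succ zero))))))
observation: normalization takes exactly 12 steps under the normal-order strategy.


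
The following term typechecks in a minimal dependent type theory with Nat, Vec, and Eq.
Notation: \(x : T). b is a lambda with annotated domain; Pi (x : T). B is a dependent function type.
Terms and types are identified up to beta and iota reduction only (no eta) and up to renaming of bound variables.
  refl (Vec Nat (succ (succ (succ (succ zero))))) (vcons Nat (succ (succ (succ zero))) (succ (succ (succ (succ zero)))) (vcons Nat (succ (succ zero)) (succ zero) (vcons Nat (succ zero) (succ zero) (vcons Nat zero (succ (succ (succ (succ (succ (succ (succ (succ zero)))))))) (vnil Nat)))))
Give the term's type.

type:
  Eq (Vec Nat (succ (succ (succ (succ zero))))) (vcons Nat (succ (succ (succ zero))) (succ (succ (succ (succ zero)))) (vcons Nat (succ (succ zero)) (succ zero) (vcons Nat (succ zero) (succ zero) (vcons Nat zero (succ (succ (succ (succ (succ (succ (succ (succ zero)))))))) (vnil Nat))))) (vcons Nat (succ (succ (succ zero))) (succ (succ (succ (succ zero)))) (vcons Nat (succ (succ zero)) (succ zero) (vcons Nat (succ zero) (succ zero) (vcons Nat zero (succ (succ (succ (succ (succ (succ (succ (succ zero)))))))) (vnil Nat)))))


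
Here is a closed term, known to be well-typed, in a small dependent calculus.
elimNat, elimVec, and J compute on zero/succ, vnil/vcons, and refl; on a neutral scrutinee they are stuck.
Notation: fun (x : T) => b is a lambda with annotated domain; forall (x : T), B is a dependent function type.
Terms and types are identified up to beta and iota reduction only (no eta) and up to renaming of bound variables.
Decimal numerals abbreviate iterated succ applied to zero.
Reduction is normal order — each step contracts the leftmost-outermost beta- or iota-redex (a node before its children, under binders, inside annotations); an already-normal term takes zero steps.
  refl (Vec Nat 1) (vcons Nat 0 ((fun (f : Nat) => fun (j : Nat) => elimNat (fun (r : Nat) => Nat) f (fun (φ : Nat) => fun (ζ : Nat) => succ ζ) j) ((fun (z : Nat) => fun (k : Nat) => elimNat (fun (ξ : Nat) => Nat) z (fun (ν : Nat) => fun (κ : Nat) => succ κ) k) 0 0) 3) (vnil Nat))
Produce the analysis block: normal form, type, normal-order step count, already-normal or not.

resulting normal form:
  refl (Vec Nat 1) (vcons Nat 0 3 (vnil Nat))
type:
  Eq (Vec Nat 1) (vcons Nat 0 3 (vnil Nat)) (vcons Nat 0 3 (vnil Nat))
reduction steps (normal order): 15
already normal: no
first contracted redex: a beta-redex


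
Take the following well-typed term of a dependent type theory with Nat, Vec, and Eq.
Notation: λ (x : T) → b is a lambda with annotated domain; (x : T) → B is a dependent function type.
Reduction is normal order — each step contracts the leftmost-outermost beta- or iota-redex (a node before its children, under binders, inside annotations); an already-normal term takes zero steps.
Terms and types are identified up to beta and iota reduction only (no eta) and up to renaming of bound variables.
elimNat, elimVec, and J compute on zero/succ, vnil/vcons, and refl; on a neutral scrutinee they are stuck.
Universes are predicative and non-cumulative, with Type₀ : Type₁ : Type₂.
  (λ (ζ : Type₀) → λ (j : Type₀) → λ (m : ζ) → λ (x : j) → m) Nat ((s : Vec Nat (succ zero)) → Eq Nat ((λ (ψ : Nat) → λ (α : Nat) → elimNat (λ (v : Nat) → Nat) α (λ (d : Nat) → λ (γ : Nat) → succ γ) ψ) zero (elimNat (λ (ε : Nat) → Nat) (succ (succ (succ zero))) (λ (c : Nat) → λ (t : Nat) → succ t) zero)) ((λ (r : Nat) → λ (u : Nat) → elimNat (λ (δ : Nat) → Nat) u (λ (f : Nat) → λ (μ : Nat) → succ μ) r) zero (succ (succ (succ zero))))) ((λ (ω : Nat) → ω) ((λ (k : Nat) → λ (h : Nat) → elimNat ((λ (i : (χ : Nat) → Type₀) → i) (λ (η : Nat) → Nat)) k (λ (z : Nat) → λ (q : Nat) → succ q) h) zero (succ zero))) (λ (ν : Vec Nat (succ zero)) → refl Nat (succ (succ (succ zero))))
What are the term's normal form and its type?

resulting normal form:
  succ zero
the term's type:
  Nat
observation: reduction starts at a beta-redex, and 11 normal-order steps reach the normal form.


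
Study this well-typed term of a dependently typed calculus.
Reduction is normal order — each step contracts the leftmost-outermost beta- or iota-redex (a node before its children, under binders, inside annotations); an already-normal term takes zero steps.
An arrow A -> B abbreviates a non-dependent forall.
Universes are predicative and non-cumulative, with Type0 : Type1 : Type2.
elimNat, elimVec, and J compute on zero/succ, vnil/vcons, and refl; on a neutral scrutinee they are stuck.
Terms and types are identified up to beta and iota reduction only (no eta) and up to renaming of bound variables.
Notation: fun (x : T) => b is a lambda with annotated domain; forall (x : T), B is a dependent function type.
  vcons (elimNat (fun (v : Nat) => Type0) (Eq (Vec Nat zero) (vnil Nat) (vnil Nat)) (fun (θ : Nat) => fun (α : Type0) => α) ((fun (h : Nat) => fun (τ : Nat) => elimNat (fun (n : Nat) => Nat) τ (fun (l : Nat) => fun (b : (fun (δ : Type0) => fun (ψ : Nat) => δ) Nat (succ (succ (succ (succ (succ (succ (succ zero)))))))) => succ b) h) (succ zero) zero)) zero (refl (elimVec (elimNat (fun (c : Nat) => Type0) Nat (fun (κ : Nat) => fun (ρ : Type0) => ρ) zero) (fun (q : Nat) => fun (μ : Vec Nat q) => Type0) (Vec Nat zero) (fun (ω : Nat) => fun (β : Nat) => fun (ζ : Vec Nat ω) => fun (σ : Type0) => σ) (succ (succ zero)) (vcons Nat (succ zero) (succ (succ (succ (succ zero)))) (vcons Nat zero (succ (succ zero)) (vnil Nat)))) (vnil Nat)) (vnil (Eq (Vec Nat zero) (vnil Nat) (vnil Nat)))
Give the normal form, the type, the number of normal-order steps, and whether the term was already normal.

normal form:
  vcons (Eq (Vec Nat zero) (vnil Nat) (vnil Nat)) zero (refl (Vec Nat zero) (vnil Nat)) (vnil (Eq (Vec Nat zero) (vnil Nat) (vnil Nat)))
the term's type:
  Vec (Eq (Vec Nat zero) (vnil Nat) (vnil Nat)) (succ zero)
reduction steps (normal order): 21
term was already normal: no
first redex: a beta-redex


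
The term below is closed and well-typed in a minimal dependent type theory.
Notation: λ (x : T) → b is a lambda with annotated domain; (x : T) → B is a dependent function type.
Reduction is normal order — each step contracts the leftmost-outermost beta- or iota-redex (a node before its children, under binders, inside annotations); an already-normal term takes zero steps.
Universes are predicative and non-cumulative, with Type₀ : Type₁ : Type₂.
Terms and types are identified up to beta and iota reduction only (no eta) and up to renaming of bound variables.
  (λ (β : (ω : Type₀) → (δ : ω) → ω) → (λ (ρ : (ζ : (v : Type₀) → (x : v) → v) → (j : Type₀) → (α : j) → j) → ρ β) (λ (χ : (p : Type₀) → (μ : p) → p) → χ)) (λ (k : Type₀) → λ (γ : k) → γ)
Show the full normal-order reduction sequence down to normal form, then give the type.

normal-order reduction sequence:
  (λ (β : (ω : Type₀) → (δ : ω) → ω) → (λ (ρ : (ζ : (v : Type₀) → (x : v) → v) → (j : Type₀) → (α : j) → j) → ρ β) (λ (χ : (p : Type₀) → (μ : p) → p) → χ)) (λ (k : Type₀) → λ (γ : k) → γ)
  ~> (λ (β : (ω : (δ : Type₀) → (ρ : δ) → δ) → (ζ : Type₀) → (v : ζ) → ζ) → β (λ (x : Type₀) → λ (j : x) → j)) (λ (α : (χ : Type₀) → (p : χ) → χ) → α)
  ~> (λ (β : (ω : Type₀) → (δ : ω) → ω) → β) (λ (ρ : Type₀) → λ (ζ : ρ) → ζ)
  ~> λ (β : Type₀) → λ (ω : β) → ω
inferred type:
  (β : Type₀) → (ω : β) → β


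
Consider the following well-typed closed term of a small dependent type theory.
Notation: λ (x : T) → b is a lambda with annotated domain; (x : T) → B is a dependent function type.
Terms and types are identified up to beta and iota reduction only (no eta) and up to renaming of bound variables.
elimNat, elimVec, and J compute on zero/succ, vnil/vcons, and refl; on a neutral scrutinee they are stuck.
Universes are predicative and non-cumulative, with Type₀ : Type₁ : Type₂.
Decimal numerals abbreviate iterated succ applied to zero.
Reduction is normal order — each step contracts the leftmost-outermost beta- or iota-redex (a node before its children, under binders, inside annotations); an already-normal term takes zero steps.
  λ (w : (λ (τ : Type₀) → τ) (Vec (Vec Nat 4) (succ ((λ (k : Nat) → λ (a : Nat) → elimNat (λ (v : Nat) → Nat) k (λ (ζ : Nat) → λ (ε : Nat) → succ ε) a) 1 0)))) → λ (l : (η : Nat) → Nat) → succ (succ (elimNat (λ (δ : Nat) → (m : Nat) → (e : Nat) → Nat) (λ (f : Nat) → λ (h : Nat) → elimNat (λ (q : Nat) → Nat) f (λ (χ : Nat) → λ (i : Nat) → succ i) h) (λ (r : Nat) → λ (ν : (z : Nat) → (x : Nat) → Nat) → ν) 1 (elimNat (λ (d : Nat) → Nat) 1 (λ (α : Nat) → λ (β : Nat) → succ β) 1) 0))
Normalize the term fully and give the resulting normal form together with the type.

normal form:
  λ (w : Vec (Vec Nat 4) 2) → λ (τ : (k : Nat) → Nat) → 4
type:
  (w : Vec (Vec Nat 4) 2) → (τ : (k : Nat) → Nat) → Nat
observation: 15 normal-order steps separate the term from its normal form.


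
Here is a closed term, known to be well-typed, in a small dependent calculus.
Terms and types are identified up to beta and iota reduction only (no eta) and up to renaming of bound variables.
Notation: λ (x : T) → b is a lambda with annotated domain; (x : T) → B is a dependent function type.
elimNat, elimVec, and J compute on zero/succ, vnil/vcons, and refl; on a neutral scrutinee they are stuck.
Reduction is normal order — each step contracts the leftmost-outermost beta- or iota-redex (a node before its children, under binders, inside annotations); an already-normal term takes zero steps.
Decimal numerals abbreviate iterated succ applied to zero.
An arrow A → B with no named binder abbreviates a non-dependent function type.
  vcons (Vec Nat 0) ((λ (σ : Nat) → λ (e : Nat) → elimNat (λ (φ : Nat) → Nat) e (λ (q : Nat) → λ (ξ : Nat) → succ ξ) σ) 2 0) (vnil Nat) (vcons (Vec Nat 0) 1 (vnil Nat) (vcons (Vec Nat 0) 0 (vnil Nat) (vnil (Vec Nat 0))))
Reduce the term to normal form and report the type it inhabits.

resulting normal form:
  vcons (Vec Nat 0) 2 (vnil Nat) (vcons (Vec Nat 0) 1 (vnil Nat) (vcons (Vec Nat 0) 0 (vnil Nat) (vnil (Vec Nat 0))))
type:
  Vec (Vec Nat 0) 3
observation: normalization takes exactly 9 steps under the normal-order strategy.


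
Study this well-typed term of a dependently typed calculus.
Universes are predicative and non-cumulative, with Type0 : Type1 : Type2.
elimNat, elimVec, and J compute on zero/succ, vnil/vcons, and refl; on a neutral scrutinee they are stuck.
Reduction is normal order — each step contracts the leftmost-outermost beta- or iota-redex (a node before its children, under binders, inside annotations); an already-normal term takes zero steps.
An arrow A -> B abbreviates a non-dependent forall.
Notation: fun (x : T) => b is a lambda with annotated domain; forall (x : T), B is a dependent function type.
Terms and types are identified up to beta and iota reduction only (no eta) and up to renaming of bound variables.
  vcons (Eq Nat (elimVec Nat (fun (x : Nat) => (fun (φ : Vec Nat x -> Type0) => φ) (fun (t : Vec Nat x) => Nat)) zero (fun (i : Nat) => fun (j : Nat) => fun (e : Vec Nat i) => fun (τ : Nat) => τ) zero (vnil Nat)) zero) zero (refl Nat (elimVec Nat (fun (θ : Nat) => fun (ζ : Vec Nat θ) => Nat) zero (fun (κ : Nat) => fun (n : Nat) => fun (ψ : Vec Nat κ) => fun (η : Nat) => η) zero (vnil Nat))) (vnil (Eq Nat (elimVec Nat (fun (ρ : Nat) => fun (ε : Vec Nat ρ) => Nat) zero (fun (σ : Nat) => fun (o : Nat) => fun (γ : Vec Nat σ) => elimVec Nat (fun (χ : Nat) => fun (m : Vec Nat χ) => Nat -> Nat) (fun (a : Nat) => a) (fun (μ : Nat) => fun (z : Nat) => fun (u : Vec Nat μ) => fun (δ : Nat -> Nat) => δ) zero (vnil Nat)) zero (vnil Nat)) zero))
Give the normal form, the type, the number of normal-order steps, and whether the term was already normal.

reduced normal form:
  vcons (Eq Nat zero zero) zero (refl Nat zero) (vnil (Eq Nat zero zero))
inferred type:
  Vec (Eq Nat zero zero) (succ zero)
steps to reach normal form (normal order): 3
already normal: no
first redex: an elimVec iota-redex


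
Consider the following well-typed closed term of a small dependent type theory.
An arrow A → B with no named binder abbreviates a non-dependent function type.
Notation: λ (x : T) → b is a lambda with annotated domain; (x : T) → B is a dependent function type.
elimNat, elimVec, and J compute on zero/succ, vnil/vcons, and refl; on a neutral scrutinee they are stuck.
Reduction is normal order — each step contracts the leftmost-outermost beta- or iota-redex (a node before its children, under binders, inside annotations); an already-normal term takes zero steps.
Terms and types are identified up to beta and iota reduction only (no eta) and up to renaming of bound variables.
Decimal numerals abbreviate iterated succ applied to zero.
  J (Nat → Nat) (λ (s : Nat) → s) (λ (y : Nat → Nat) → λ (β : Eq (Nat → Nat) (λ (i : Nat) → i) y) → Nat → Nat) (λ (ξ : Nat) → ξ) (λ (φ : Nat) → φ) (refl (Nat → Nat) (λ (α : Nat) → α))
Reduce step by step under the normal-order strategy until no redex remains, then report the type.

normal-order reduction sequence:
  J (Nat → Nat) (λ (s : Nat) → s) (λ (y : Nat → Nat) → λ (β : Eq (Nat → Nat) (λ (i : Nat) → i) y) → Nat → Nat) (λ (ξ : Nat) → ξ) (λ (φ : Nat) → φ) (refl (Nat → Nat) (λ (α : Nat) → α))
  ~> λ (s : Nat) → s
type:
  Nat → Nat


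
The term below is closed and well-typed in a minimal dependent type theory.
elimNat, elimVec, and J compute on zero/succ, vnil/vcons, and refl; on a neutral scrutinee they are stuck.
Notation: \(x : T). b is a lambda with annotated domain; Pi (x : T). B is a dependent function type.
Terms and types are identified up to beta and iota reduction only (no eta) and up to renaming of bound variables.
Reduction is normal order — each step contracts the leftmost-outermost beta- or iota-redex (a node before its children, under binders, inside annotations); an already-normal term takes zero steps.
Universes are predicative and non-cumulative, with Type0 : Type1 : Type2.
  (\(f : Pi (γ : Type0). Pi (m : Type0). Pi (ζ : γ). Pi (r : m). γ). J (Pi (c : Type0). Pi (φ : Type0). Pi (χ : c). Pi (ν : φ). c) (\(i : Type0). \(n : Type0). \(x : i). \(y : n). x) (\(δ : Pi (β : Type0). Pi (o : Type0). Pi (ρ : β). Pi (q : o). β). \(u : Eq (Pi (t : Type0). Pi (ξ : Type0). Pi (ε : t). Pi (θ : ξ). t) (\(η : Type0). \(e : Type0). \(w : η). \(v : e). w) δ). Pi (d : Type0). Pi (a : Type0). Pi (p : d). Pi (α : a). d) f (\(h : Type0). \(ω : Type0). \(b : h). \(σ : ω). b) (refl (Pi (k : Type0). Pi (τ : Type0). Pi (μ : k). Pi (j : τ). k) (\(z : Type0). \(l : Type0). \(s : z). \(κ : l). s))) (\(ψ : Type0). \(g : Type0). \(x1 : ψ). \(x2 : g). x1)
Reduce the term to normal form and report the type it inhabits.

normal form:
  \(f : Type0). \(γ : Type0). \(m : f). \(ζ : γ). m
the term's type:
  Pi (f : Type0). Pi (γ : Type0). Pi (m : f). Pi (ζ : γ). f
observation: the leftmost-outermost redex is a beta-redex, and normalization takes 2 steps.


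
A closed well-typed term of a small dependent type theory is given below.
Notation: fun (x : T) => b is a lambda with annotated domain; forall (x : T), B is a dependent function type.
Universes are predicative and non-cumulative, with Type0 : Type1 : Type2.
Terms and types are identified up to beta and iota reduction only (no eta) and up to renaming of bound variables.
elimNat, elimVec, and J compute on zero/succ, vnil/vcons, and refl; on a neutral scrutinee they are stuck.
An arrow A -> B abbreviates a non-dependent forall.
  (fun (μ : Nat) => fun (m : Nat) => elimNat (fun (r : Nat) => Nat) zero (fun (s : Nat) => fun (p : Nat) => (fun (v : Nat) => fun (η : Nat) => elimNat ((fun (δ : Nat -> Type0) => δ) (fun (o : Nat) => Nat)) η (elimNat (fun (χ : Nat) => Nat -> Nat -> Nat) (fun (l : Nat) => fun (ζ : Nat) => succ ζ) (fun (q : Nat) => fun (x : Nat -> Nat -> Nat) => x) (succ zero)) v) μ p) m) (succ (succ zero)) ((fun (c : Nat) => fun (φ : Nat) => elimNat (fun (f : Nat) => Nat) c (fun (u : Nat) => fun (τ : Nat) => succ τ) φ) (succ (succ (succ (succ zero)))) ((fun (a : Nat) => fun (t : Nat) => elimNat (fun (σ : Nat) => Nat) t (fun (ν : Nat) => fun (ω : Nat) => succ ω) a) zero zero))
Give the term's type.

the term's type:
  Nat


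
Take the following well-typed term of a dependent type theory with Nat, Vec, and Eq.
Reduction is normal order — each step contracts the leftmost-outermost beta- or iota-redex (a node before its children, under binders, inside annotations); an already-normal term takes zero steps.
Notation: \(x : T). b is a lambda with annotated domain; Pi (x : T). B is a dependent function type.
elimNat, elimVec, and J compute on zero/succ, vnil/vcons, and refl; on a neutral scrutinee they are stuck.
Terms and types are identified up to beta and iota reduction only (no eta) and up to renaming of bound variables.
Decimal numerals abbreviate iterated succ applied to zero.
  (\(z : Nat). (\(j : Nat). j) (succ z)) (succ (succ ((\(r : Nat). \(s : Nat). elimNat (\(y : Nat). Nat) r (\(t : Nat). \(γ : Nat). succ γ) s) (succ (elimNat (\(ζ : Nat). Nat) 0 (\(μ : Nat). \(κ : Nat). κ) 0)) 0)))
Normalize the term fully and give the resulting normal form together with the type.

normal form:
  4
type:
  Nat
observation: normalization takes exactly 6 steps under the normal-order strategy.


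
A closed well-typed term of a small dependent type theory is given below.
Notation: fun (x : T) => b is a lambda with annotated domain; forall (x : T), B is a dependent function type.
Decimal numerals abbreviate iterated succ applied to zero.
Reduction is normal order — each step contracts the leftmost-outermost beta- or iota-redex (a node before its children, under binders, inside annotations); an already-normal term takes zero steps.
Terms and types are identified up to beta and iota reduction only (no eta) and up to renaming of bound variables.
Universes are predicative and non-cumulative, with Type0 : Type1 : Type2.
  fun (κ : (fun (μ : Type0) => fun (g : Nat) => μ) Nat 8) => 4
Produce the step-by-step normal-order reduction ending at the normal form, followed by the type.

reduction (normal order):
  fun (κ : (fun (μ : Type0) => fun (g : Nat) => μ) Nat 8) => 4
  ~> fun (κ : (fun (μ : Nat) => Nat) 8) => 4
  ~> fun (κ : Nat) => 4
the term's type:
  forall (κ : Nat), Nat


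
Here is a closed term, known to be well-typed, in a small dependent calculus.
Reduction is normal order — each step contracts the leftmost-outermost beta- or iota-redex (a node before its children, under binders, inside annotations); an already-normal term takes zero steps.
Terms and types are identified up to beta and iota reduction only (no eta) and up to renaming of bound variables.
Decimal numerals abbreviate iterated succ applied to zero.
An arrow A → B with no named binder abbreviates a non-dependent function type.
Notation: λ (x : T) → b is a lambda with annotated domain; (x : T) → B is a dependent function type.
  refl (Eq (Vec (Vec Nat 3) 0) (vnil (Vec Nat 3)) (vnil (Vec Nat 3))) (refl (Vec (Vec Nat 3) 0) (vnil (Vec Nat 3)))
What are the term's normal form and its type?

normal form:
  refl (Eq (Vec (Vec Nat 3) 0) (vnil (Vec Nat 3)) (vnil (Vec Nat 3))) (refl (Vec (Vec Nat 3) 0) (vnil (Vec Nat 3)))
inferred type:
  Eq (Eq (Vec (Vec Nat 3) 0) (vnil (Vec Nat 3)) (vnil (Vec Nat 3))) (refl (Vec (Vec Nat 3) 0) (vnil (Vec Nat 3))) (refl (Vec (Vec Nat 3) 0) (vnil (Vec Nat 3)))


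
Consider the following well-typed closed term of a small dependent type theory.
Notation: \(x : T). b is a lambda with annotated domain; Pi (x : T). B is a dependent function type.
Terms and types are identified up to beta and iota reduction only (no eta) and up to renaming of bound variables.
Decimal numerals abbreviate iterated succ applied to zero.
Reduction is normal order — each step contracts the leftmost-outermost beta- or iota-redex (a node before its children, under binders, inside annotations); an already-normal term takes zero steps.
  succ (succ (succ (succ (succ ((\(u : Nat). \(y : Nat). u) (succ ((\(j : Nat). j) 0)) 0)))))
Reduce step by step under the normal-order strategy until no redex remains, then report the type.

normal-order reduction:
  succ (succ (succ (succ (succ ((\(u : Nat). \(y : Nat). u) (succ ((\(j : Nat). j) 0)) 0)))))
  ~> succ (succ (succ (succ (succ ((\(u : Nat). succ ((\(y : Nat). y) 0)) 0)))))
  ~> succ (succ (succ (succ (succ (succ ((\(u : Nat). u) 0))))))
  ~> 6
the term's type:
  Nat


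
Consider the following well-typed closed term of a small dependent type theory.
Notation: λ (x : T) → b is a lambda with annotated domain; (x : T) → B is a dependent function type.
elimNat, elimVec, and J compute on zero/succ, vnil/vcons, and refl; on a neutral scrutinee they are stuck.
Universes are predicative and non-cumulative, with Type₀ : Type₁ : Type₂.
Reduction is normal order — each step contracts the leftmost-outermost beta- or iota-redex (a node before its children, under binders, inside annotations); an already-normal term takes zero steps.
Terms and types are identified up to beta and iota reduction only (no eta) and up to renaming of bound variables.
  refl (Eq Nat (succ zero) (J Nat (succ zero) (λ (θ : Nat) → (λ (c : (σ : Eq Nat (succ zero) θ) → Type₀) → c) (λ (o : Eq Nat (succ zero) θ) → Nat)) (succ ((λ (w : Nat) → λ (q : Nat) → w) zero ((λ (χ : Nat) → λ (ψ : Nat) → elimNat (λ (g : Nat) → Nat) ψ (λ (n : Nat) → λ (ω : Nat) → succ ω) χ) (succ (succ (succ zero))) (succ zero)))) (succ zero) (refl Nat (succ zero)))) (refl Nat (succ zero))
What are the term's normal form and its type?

resulting normal form:
  refl (Eq Nat (succ zero) (succ zero)) (refl Nat (succ zero))
the term's type:
  Eq (Eq Nat (succ zero) (succ zero)) (refl Nat (succ zero)) (refl Nat (succ zero))


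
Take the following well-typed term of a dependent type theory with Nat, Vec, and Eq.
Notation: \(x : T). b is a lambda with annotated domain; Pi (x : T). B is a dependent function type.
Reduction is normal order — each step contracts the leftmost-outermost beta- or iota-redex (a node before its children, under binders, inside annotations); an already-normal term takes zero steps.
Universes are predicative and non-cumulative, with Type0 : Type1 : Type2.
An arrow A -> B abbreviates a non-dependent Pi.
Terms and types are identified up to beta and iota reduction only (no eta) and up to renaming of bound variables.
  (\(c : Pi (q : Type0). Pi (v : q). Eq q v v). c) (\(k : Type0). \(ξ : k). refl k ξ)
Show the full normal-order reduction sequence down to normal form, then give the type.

reduction (normal order):
  (\(c : Pi (q : Type0). Pi (v : q). Eq q v v). c) (\(k : Type0). \(ξ : k). refl k ξ)
  ~> \(c : Type0). \(q : c). refl c q
type:
  Pi (c : Type0). Pi (q : c). Eq c q q


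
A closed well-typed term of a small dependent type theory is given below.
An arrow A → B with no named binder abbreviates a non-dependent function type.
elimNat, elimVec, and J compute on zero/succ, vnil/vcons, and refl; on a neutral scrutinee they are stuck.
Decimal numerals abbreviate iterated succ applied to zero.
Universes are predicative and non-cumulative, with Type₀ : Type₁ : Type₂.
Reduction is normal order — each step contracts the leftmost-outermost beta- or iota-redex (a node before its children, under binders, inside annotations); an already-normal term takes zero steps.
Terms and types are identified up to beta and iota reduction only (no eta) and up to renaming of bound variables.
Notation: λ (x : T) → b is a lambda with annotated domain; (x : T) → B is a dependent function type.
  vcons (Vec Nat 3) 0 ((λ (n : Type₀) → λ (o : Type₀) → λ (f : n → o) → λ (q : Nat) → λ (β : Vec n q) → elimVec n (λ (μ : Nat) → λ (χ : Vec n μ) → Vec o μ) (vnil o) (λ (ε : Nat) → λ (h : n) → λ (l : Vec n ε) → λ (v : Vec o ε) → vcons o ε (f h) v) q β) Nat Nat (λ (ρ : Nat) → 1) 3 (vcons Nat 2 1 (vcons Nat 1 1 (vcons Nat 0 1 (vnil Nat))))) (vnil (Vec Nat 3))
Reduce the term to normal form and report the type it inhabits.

resulting normal form:
  vcons (Vec Nat 3) 0 (vcons Nat 2 1 (vcons Nat 1 1 (vcons Nat 0 1 (vnil Nat)))) (vnil (Vec Nat 3))
the term's type:
  Vec (Vec Nat 3) 1
observation: reduction starts at a beta-redex, and 24 normal-order steps reach the normal form.


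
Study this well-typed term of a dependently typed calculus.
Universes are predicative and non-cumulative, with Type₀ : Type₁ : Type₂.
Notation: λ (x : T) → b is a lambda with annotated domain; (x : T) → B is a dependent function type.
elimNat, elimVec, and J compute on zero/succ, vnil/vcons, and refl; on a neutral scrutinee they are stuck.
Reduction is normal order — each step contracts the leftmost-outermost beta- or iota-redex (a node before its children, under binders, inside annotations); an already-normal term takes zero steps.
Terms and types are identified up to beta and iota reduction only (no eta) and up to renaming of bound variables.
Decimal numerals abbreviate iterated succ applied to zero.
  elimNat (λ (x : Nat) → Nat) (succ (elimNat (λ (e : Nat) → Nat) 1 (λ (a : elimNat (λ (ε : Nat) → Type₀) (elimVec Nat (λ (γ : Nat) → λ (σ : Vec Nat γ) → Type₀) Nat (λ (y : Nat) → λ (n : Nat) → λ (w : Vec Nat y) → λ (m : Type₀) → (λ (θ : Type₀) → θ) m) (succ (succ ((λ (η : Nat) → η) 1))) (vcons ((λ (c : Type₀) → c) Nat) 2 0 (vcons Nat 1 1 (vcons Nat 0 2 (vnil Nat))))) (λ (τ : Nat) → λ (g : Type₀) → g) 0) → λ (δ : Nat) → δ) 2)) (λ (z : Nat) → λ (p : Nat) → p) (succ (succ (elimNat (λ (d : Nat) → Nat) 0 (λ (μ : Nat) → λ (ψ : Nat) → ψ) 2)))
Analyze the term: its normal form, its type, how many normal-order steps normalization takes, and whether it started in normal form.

normal form:
  2
inferred type:
  Nat
reduction steps (normal order): 21
already normal: no
first contracted redex: an elimNat iota-redex


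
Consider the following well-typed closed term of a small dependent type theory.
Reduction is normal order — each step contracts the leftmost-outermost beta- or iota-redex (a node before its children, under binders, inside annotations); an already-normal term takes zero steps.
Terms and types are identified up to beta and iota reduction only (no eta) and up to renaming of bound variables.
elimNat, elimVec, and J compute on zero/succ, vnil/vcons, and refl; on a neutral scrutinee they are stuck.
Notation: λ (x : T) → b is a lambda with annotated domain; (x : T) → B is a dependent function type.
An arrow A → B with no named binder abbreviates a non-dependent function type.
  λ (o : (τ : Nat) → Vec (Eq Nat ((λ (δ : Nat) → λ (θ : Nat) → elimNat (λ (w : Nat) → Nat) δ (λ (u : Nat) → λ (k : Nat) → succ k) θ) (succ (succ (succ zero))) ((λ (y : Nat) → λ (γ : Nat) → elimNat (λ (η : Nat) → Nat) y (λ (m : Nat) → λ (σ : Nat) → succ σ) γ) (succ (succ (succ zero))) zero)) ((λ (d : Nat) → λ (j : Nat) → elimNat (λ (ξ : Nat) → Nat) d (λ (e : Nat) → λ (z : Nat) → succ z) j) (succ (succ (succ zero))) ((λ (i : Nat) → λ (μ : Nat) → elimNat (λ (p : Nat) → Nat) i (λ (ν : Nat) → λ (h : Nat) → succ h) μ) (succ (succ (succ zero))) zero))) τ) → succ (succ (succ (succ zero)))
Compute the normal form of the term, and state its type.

resulting normal form:
  λ (o : (τ : Nat) → Vec (Eq Nat (succ (succ (succ (succ (succ (succ zero)))))) (succ (succ (succ (succ (succ (succ zero))))))) τ) → succ (succ (succ (succ zero)))
the term's type:
  ((o : Nat) → Vec (Eq Nat (succ (succ (succ (succ (succ (succ zero)))))) (succ (succ (succ (succ (succ (succ zero))))))) o) → Nat
observation: 30 normal-order steps normalize the term, beginning with a beta-redex.
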